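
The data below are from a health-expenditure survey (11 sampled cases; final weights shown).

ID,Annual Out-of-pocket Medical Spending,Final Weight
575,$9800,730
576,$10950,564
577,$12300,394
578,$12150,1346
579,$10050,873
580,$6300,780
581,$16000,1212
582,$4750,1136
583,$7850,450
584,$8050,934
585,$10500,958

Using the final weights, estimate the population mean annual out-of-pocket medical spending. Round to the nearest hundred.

10000

Weighted sum = 9800×730 + 10950×564 + 12300×394 + 12150×1346 + 10050×873 + 6300×780 + 16000×1212 + 4750×1136 + 7850×450 + 8050×934 + 10500×958
  = 7154000 + 6175800 + 4846200 + 16353900 + 8773650 + 4914000 + 19392000 + 5396000 + 3532500 + 7518700 + 10059000 = 94115750
Sum of weights = 9377
Weighted mean = 94115750 / 9377 = 10036.872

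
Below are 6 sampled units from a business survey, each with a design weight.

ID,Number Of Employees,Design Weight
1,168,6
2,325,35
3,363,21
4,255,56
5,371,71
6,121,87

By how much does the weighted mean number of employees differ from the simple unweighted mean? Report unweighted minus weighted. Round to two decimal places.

Unweighted sum = 168 + 325 + 363 + 255 + 371 + 121 = 1603
Unweighted mean = 1603 / 6 = 267.16667
Weighted sum = 168×6 + 325×35 + 363×21 + 255×56 + 371×71 + 121×87
  = 1008 + 11375 + 7623 + 14280 + 26341 + 10527 = 71154
Sum of weights = 6 + 35 + 21 + 56 + 71 + 87 = 276
Weighted mean = 71154 / 276 = 257.80435
Difference (unweighted minus weighted) = 9.3623188

9.36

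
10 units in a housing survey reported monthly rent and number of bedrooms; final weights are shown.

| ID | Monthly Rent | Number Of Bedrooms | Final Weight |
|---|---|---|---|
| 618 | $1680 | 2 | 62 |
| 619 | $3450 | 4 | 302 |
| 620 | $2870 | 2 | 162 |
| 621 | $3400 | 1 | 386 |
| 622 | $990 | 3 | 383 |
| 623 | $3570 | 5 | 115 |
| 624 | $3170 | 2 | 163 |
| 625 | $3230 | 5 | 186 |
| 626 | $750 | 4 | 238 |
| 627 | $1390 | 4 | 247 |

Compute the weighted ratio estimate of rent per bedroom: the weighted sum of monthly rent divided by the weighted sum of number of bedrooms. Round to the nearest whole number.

769

Σ wᵢ·y = 1680×62 + 3450×302 + 2870×162 + 3400×386 + 990×383 + 3570×115 + 3170×163 + 3230×186 + 750×238 + 1390×247
  = 104160 + 1041900 + 464940 + 1312400 + 379170 + 410550 + 516710 + 600780 + 178500 + 343330 = 5352440
Σ wᵢ·x = 2×62 + 4×302 + 2×162 + 1×386 + 3×383 + 5×115 + 2×163 + 5×186 + 4×238 + 4×247
  = 124 + 1208 + 324 + 386 + 1149 + 575 + 326 + 930 + 952 + 988 = 6962
Ratio = 5352440 / 6962 = 768.80781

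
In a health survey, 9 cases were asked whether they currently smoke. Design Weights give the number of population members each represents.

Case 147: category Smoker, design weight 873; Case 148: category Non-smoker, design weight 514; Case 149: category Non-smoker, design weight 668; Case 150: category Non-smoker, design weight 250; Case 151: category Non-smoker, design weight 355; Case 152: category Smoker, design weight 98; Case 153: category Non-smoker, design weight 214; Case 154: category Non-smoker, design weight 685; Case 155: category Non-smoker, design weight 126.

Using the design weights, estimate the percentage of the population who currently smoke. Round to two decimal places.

Sum of weights for 'Smoker' = 873 + 98 = 971
Total weight = 873 + 514 + 668 + 250 + 355 + 98 + 214 + 685 + 126 = 3783
Weighted proportion = 971 / 3783 = 0.2566746 → 25.66746%

25.67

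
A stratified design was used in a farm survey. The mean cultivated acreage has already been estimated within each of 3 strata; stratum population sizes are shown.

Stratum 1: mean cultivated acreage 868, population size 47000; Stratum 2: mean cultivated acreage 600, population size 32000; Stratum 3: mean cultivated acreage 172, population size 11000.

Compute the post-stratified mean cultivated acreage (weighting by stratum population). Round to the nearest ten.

690

Σ Nₕ·x̄ₕ = 868×47000 + 600×32000 + 172×11000
  = 40796000 + 19200000 + 1892000 = 61888000
Σ Nₕ = 47000 + 32000 + 11000 = 90000
Overall mean = 61888000 / 90000 = 687.64444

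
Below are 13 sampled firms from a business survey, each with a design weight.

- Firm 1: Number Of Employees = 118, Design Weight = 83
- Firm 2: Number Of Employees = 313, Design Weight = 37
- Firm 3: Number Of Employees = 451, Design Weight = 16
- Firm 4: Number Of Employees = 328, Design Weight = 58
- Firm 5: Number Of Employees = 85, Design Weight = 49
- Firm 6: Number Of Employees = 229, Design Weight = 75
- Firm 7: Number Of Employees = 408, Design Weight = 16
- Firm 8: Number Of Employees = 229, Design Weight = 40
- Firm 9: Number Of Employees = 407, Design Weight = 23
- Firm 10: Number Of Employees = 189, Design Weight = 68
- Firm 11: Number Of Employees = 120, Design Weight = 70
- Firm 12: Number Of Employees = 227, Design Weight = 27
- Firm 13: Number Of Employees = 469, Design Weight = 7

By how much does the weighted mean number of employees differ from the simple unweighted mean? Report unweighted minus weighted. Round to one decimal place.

Unweighted sum = 3573
Unweighted mean = 3573 / 13 = 274.84615
Weighted sum = 124668
Sum of weights = 569
Weighted mean = 124668 / 569 = 219.10018
Difference (unweighted minus weighted) = 55.745978

55.7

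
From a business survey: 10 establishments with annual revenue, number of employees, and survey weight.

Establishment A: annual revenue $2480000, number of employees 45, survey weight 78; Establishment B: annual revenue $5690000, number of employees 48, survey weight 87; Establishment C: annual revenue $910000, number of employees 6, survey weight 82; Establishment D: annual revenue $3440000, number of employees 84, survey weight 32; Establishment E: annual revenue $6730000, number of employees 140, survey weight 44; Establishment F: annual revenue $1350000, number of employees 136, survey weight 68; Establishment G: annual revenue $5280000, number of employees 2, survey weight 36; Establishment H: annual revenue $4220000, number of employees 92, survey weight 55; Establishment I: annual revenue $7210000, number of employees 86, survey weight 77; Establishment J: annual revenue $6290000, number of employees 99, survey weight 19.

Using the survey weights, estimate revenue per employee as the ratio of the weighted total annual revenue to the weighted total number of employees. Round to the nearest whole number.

Σ wᵢ·y = 2480000×78 + 5690000×87 + 910000×82 + 3440000×32 + 6730000×44 + 1350000×68 + 5280000×36 + 4220000×55 + 7210000×77 + 6290000×19
  = 2357950000
Σ wᵢ·x = 45×78 + 48×87 + 6×82 + 84×32 + 140×44 + 136×68 + 2×36 + 92×55 + 86×77 + 99×19
  = 39909
Ratio = 2357950000 / 39909 = 59083.164

59083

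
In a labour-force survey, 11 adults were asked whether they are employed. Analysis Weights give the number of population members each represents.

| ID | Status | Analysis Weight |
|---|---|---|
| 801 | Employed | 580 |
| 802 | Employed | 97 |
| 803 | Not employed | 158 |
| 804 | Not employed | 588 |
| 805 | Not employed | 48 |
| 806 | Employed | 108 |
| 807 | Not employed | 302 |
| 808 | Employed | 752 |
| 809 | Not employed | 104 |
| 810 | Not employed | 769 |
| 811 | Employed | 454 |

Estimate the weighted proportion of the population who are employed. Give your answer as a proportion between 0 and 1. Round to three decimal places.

0.503

Sum of weights for 'Employed' = 580 + 97 + 108 + 752 + 454 = 1991
Total weight = 580 + 97 + 158 + 588 + 48 + 108 + 302 + 752 + 104 + 769 + 454 = 3960
Weighted proportion = 1991 / 3960 = 0.50277778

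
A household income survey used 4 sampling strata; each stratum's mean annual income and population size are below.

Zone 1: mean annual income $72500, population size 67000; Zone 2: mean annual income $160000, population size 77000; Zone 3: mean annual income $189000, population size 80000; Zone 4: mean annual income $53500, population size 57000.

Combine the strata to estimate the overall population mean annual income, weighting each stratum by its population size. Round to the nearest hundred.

Σ Nₕ·x̄ₕ = 72500×67000 + 160000×77000 + 189000×80000 + 53500×57000
  = 35347000000
Σ Nₕ = 67000 + 77000 + 80000 + 57000 = 281000
Overall mean = 35347000000 / 281000 = 125790.04

125800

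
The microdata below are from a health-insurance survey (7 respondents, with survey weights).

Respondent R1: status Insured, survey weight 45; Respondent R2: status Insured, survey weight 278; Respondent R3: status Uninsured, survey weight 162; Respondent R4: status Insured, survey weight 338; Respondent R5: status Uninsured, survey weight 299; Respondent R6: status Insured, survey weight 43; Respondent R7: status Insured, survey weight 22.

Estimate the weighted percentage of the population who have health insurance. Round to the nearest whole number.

Sum of weights for 'Insured' = 45 + 278 + 338 + 43 + 22 = 726
Total weight = 45 + 278 + 162 + 338 + 299 + 43 + 22 = 1187
Weighted proportion = 726 / 1187 = 0.61162595 → 61.162595%

61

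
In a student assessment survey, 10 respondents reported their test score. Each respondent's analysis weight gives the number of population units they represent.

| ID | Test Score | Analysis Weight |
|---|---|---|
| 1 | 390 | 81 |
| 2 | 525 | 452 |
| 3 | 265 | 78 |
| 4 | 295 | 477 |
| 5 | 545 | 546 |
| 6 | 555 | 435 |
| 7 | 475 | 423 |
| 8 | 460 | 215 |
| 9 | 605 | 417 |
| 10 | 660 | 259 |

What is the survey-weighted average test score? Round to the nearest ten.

500

Weighted sum = 390×81 + 525×452 + 265×78 + 295×477 + 545×546 + 555×435 + 475×423 + 460×215 + 605×417 + 660×259
  = 31590 + 237300 + 20670 + 140715 + 297570 + 241425 + 200925 + 98900 + 252285 + 170940 = 1692320
Sum of weights = 81 + 452 + 78 + 477 + 546 + 435 + 423 + 215 + 417 + 259 = 3383
Weighted mean = 1692320 / 3383 = 500.24239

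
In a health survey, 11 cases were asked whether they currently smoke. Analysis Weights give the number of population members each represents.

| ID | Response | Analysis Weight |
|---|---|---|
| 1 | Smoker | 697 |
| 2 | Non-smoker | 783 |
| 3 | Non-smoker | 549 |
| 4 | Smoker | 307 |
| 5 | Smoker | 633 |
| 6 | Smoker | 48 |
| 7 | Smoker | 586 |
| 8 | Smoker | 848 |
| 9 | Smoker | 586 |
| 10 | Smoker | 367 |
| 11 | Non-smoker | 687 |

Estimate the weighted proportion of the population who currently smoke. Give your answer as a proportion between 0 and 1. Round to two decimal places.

0.67

Sum of weights for 'Smoker' = 697 + 307 + 633 + 48 + 586 + 848 + 586 + 367 = 4072
Total weight = 697 + 783 + 549 + 307 + 633 + 48 + 586 + 848 + 586 + 367 + 687 = 6091
Weighted proportion = 4072 / 6091 = 0.66852734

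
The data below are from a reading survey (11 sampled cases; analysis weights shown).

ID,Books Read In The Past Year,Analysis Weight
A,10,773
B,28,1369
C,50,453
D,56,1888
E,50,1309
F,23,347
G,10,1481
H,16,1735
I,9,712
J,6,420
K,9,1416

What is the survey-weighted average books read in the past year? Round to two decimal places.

26.22

Weighted sum = 312113
Sum of weights = 773 + 1369 + 453 + 1888 + 1309 + 347 + 1481 + 1735 + 712 + 420 + 1416 = 11903
Weighted mean = 312113 / 11903 = 26.221373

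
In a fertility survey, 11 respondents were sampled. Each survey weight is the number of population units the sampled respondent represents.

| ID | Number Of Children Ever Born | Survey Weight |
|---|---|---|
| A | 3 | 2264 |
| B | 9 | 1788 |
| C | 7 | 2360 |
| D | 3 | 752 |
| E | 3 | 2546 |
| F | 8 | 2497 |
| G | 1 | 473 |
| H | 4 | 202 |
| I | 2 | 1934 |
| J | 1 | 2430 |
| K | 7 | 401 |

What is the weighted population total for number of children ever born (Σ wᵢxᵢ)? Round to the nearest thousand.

Weighted total = 3×2264 + 9×1788 + 7×2360 + 3×752 + 3×2546 + 8×2497 + 1×473 + 4×202 + 2×1934 + 1×2430 + 7×401
  = 79660

80000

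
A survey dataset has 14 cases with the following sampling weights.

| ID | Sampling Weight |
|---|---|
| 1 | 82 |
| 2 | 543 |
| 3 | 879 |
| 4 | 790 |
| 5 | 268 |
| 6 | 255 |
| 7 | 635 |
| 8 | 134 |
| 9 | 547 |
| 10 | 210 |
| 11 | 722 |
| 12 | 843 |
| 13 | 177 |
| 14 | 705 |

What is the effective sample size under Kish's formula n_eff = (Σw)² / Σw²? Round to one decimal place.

Σ wᵢ = 6790
Σ wᵢ² = 4359940
n_eff = 6790² / 4359940 = 46104100 / 4359940 = 10.57448

10.6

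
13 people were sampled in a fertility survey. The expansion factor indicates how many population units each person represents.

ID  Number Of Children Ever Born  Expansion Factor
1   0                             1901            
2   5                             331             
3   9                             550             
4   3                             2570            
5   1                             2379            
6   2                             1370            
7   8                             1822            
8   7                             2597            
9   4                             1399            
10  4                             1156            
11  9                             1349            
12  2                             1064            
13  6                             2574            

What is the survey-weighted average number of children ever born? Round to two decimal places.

Weighted sum = 92122
Sum of weights = 21062
Weighted mean = 92122 / 21062 = 4.3738486

4.37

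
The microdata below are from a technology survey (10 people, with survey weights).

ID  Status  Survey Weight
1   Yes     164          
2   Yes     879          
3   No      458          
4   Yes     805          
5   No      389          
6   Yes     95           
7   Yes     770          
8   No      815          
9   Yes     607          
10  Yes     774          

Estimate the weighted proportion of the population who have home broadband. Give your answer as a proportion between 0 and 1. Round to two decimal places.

Sum of weights for 'Yes' = 164 + 879 + 805 + 95 + 770 + 607 + 774 = 4094
Total weight = 5756
Weighted proportion = 4094 / 5756 = 0.71125782

0.71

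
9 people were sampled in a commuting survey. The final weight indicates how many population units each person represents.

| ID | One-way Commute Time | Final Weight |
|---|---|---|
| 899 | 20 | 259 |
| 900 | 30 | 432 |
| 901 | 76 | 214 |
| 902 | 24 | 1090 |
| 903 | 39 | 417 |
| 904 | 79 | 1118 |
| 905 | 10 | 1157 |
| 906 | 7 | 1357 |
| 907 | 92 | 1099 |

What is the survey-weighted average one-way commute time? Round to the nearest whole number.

Weighted sum = 20×259 + 30×432 + 76×214 + 24×1090 + 39×417 + 79×1118 + 10×1157 + 7×1357 + 92×1099
  = 5180 + 12960 + 16264 + 26160 + 16263 + 88322 + 11570 + 9499 + 101108 = 287326
Sum of weights = 259 + 432 + 214 + 1090 + 417 + 1118 + 1157 + 1357 + 1099 = 7143
Weighted mean = 287326 / 7143 = 40.224836

40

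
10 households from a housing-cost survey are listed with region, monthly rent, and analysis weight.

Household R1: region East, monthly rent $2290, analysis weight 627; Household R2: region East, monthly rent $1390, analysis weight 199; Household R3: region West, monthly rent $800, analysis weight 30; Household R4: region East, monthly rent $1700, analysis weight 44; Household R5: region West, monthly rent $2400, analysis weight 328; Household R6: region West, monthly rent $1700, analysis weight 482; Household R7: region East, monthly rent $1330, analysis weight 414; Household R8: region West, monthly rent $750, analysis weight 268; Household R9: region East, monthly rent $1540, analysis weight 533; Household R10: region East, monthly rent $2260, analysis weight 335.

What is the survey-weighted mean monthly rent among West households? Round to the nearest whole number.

West rows: R3, R5, R6, R8
Weighted sum = 800×30 + 2400×328 + 1700×482 + 750×268
  = 24000 + 787200 + 819400 + 201000 = 1831600
Sum of weights = 30 + 328 + 482 + 268 = 1108
Weighted mean = 1831600 / 1108 = 1653.0686

1653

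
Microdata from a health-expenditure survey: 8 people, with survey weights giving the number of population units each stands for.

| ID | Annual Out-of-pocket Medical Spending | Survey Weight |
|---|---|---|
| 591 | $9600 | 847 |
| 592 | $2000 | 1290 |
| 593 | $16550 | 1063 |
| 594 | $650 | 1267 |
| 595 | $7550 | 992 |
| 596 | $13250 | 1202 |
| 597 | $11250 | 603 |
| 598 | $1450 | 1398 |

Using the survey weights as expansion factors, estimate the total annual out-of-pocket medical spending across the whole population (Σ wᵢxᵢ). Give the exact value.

61354350

Weighted total = 9600×847 + 2000×1290 + 16550×1063 + 650×1267 + 7550×992 + 13250×1202 + 11250×603 + 1450×1398
  = 61354350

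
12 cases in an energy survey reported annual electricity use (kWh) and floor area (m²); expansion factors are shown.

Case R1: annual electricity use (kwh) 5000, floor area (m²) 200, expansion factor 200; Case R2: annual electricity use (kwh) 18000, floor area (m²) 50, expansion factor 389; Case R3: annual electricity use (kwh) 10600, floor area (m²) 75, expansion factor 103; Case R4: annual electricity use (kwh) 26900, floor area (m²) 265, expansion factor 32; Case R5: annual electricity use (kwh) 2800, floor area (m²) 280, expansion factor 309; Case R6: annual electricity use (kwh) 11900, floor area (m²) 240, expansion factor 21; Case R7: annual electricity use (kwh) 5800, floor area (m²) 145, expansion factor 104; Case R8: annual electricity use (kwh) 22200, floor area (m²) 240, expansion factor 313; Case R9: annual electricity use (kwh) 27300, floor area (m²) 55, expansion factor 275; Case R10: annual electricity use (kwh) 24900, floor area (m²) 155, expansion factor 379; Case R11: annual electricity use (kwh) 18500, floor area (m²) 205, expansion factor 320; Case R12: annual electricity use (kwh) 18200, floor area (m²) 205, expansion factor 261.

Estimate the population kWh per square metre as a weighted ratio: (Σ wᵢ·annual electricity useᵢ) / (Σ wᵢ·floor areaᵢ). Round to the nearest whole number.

Σ wᵢ·y = 5000×200 + 18000×389 + 10600×103 + 26900×32 + 2800×309 + 11900×21 + 5800×104 + 22200×313 + 27300×275 + 24900×379 + 18500×320 + 18200×261
  = 1000000 + 7002000 + 1091800 + 860800 + 865200 + 249900 + 603200 + 6948600 + 7507500 + 9437100 + 5920000 + 4750200 = 46236300
Σ wᵢ·x = 200×200 + 50×389 + 75×103 + 265×32 + 280×309 + 240×21 + 145×104 + 240×313 + 55×275 + 155×379 + 205×320 + 205×261
  = 40000 + 19450 + 7725 + 8480 + 86520 + 5040 + 15080 + 75120 + 15125 + 58745 + 65600 + 53505 = 450390
Ratio = 46236300 / 450390 = 102.65836

103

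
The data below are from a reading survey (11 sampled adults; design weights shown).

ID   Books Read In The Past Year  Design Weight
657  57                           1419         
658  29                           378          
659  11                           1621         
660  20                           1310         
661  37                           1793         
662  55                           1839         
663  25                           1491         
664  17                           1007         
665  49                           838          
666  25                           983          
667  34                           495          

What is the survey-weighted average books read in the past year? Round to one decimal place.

Weighted sum = 57×1419 + 29×378 + 11×1621 + 20×1310 + 37×1793 + 55×1839 + 25×1491 + 17×1007 + 49×838 + 25×983 + 34×495
  = 80883 + 10962 + 17831 + 26200 + 66341 + 101145 + 37275 + 17119 + 41062 + 24575 + 16830 = 440223
Sum of weights = 13174
Weighted mean = 440223 / 13174 = 33.416047

33.4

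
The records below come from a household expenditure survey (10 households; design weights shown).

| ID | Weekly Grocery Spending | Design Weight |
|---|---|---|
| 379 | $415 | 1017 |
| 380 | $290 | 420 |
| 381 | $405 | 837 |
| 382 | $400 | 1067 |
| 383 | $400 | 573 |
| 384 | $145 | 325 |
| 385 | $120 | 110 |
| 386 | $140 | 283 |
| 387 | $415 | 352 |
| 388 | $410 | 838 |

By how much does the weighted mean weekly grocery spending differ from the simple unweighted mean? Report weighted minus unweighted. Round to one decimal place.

51.6

Unweighted sum = 415 + 290 + 405 + 400 + 400 + 145 + 120 + 140 + 415 + 410 = 3140
Unweighted mean = 3140 / 10 = 314
Weighted sum = 415×1017 + 290×420 + 405×837 + 400×1067 + 400×573 + 145×325 + 120×110 + 140×283 + 415×352 + 410×838
  = 422055 + 121800 + 338985 + 426800 + 229200 + 47125 + 13200 + 39620 + 146080 + 343580 = 2128445
Sum of weights = 1017 + 420 + 837 + 1067 + 573 + 325 + 110 + 283 + 352 + 838 = 5822
Weighted mean = 2128445 / 5822 = 365.58657
Difference (weighted minus unweighted) = 51.586568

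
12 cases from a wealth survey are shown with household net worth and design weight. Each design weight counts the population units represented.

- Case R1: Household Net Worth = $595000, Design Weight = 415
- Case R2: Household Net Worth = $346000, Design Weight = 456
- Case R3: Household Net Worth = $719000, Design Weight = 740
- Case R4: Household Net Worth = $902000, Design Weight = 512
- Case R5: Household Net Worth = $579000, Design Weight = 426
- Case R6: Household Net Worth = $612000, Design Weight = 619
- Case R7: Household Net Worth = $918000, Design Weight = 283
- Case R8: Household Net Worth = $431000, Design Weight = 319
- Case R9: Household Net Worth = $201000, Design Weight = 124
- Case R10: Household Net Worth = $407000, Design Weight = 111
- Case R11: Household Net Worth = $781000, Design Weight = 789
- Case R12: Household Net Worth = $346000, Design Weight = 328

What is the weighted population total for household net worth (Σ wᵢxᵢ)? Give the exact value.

3221148000

Weighted total = 595000×415 + 346000×456 + 719000×740 + 902000×512 + 579000×426 + 612000×619 + 918000×283 + 431000×319 + 201000×124 + 407000×111 + 781000×789 + 346000×328
  = 246925000 + 157776000 + 532060000 + 461824000 + 246654000 + 378828000 + 259794000 + 137489000 + 24924000 + 45177000 + 616209000 + 113488000 = 3221148000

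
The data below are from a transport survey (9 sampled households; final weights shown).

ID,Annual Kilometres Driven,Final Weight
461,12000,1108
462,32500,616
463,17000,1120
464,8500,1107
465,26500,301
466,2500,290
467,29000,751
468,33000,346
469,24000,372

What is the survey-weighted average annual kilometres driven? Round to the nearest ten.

Weighted sum = 12000×1108 + 32500×616 + 17000×1120 + 8500×1107 + 26500×301 + 2500×290 + 29000×751 + 33000×346 + 24000×372
  = 13296000 + 20020000 + 19040000 + 9409500 + 7976500 + 725000 + 21779000 + 11418000 + 8928000 = 112592000
Sum of weights = 6011
Weighted mean = 112592000 / 6011 = 18730.993

18730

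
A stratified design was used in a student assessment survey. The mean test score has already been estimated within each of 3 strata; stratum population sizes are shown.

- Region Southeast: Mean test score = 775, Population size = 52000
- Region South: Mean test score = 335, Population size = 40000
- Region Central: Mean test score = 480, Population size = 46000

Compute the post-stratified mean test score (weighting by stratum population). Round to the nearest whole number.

549

Σ Nₕ·x̄ₕ = 775×52000 + 335×40000 + 480×46000
  = 40300000 + 13400000 + 22080000 = 75780000
Σ Nₕ = 52000 + 40000 + 46000 = 138000
Overall mean = 75780000 / 138000 = 549.13043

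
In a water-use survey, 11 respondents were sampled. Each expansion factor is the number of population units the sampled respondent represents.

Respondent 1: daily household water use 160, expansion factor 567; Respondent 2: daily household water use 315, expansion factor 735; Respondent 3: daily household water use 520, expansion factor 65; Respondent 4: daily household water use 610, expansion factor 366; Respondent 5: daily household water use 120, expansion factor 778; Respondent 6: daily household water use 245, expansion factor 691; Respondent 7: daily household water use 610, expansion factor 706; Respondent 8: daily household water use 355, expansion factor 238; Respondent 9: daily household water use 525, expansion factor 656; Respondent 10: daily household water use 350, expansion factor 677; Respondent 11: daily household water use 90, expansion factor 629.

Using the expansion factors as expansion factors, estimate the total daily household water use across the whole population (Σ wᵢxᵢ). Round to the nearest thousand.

1995000

Weighted total = 160×567 + 315×735 + 520×65 + 610×366 + 120×778 + 245×691 + 610×706 + 355×238 + 525×656 + 350×677 + 90×629
  = 90720 + 231525 + 33800 + 223260 + 93360 + 169295 + 430660 + 84490 + 344400 + 236950 + 56610 = 1995070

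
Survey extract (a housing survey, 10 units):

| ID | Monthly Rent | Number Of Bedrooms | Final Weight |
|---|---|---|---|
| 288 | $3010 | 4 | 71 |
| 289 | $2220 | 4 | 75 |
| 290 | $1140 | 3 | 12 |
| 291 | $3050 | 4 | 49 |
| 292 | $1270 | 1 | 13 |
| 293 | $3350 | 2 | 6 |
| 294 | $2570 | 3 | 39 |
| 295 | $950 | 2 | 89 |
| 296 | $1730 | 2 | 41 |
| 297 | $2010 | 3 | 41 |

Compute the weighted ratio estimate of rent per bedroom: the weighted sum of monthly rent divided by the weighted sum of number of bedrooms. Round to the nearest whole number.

685

Σ wᵢ·y = 3010×71 + 2220×75 + 1140×12 + 3050×49 + 1270×13 + 3350×6 + 2570×39 + 950×89 + 1730×41 + 2010×41
  = 918070
Σ wᵢ·x = 1341
Ratio = 918070 / 1341 = 684.61596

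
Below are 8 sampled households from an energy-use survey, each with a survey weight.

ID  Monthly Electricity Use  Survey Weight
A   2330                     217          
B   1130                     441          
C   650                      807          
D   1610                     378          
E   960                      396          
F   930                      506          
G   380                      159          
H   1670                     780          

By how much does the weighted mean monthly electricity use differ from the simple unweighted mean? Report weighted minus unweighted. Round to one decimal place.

Unweighted sum = 2330 + 1130 + 650 + 1610 + 960 + 930 + 380 + 1670 = 9660
Unweighted mean = 9660 / 8 = 1207.5
Weighted sum = 2330×217 + 1130×441 + 650×807 + 1610×378 + 960×396 + 930×506 + 380×159 + 1670×780
  = 4350830
Sum of weights = 3684
Weighted mean = 4350830 / 3684 = 1181.0071
Difference (weighted minus unweighted) = -26.492942

-26.5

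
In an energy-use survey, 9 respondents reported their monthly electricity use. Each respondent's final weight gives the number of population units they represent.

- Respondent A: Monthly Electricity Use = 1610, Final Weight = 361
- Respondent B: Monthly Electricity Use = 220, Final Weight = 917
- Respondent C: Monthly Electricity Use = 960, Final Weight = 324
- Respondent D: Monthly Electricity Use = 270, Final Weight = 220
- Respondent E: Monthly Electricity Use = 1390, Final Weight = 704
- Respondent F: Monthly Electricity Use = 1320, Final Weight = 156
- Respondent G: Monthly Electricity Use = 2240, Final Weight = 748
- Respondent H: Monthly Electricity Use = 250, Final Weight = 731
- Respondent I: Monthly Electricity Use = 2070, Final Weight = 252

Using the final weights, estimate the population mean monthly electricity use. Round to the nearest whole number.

1069

Weighted sum = 1610×361 + 220×917 + 960×324 + 270×220 + 1390×704 + 1320×156 + 2240×748 + 250×731 + 2070×252
  = 581210 + 201740 + 311040 + 59400 + 978560 + 205920 + 1675520 + 182750 + 521640 = 4717780
Sum of weights = 4413
Weighted mean = 4717780 / 4413 = 1069.0641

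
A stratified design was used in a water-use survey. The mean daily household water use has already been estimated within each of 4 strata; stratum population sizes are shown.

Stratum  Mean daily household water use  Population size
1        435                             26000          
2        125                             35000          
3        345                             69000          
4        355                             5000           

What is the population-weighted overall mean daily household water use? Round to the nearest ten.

310

Σ Nₕ·x̄ₕ = 435×26000 + 125×35000 + 345×69000 + 355×5000
  = 11310000 + 4375000 + 23805000 + 1775000 = 41265000
Σ Nₕ = 26000 + 35000 + 69000 + 5000 = 135000
Overall mean = 41265000 / 135000 = 305.66667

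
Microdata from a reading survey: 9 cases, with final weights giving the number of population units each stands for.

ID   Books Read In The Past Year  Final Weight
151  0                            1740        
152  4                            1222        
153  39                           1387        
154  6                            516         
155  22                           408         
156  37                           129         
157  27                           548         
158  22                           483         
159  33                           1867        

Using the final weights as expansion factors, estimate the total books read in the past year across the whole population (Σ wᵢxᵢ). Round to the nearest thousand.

Weighted total = 0×1740 + 4×1222 + 39×1387 + 6×516 + 22×408 + 37×129 + 27×548 + 22×483 + 33×1867
  = 0 + 4888 + 54093 + 3096 + 8976 + 4773 + 14796 + 10626 + 61611 = 162859

163000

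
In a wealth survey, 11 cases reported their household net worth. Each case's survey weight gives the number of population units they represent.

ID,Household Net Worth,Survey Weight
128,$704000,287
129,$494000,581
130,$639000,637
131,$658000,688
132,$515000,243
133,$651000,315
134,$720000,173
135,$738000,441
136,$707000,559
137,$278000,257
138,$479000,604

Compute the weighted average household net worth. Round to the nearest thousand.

Weighted sum = 704000×287 + 494000×581 + 639000×637 + 658000×688 + 515000×243 + 651000×315 + 720000×173 + 738000×441 + 707000×559 + 278000×257 + 479000×604
  = 202048000 + 287014000 + 407043000 + 452704000 + 125145000 + 205065000 + 124560000 + 325458000 + 395213000 + 71446000 + 289316000 = 2885012000
Sum of weights = 287 + 581 + 637 + 688 + 243 + 315 + 173 + 441 + 559 + 257 + 604 = 4785
Weighted mean = 2885012000 / 4785 = 602928.32

603000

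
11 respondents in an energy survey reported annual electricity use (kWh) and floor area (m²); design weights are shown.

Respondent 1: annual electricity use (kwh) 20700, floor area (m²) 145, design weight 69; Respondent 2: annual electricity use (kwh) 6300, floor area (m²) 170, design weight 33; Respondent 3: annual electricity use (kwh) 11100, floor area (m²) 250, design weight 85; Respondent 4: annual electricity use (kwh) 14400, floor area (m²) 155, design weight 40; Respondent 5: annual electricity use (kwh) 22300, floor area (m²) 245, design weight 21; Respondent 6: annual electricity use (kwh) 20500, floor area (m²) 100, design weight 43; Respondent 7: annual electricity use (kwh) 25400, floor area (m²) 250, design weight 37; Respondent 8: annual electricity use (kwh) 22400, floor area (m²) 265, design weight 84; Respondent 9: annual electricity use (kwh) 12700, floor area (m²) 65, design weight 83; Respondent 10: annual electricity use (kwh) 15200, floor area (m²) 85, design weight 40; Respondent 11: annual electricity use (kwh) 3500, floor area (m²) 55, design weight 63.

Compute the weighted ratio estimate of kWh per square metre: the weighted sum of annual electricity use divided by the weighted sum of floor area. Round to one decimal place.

Σ wᵢ·y = 20700×69 + 6300×33 + 11100×85 + 14400×40 + 22300×21 + 20500×43 + 25400×37 + 22400×84 + 12700×83 + 15200×40 + 3500×63
  = 9209500
Σ wᵢ·x = 96280
Ratio = 9209500 / 96280 = 95.653303

95.7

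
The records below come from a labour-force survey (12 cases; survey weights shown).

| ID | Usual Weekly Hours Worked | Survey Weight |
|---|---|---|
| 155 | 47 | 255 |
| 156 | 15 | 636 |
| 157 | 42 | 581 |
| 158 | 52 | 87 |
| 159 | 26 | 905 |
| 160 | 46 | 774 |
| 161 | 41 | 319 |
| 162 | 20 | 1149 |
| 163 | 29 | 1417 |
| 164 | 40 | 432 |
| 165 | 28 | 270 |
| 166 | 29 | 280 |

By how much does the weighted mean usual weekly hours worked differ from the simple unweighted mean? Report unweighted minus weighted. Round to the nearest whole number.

4

Unweighted sum = 415
Unweighted mean = 415 / 12 = 34.583333
Weighted sum = 47×255 + 15×636 + 42×581 + 52×87 + 26×905 + 46×774 + 41×319 + 20×1149 + 29×1417 + 40×432 + 28×270 + 29×280
  = 11985 + 9540 + 24402 + 4524 + 23530 + 35604 + 13079 + 22980 + 41093 + 17280 + 7560 + 8120 = 219697
Sum of weights = 255 + 636 + 581 + 87 + 905 + 774 + 319 + 1149 + 1417 + 432 + 270 + 280 = 7105
Weighted mean = 219697 / 7105 = 30.921464
Difference (unweighted minus weighted) = 3.6618696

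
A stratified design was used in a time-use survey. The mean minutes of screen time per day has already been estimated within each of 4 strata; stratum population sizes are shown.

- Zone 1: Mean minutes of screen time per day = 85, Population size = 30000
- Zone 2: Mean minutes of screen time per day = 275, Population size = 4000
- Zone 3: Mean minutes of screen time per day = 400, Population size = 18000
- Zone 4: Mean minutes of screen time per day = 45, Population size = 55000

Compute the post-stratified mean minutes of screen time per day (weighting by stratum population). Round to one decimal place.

Σ Nₕ·x̄ₕ = 85×30000 + 275×4000 + 400×18000 + 45×55000
  = 2550000 + 1100000 + 7200000 + 2475000 = 13325000
Σ Nₕ = 107000
Overall mean = 13325000 / 107000 = 124.53271

124.5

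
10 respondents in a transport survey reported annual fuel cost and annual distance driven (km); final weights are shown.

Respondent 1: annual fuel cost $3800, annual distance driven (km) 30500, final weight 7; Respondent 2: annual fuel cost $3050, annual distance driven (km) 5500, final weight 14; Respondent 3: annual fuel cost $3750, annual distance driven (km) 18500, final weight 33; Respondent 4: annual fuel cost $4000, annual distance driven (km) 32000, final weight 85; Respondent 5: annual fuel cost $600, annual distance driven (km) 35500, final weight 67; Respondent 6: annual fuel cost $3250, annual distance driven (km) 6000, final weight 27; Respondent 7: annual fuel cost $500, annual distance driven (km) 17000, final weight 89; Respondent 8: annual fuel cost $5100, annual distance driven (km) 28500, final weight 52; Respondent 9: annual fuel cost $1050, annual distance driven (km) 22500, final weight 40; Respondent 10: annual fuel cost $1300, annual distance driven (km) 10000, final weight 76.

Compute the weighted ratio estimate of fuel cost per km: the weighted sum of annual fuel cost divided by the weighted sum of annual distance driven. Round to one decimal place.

Σ wᵢ·y = 3800×7 + 3050×14 + 3750×33 + 4000×85 + 600×67 + 3250×27 + 500×89 + 5100×52 + 1050×40 + 1300×76
  = 26600 + 42700 + 123750 + 340000 + 40200 + 87750 + 44500 + 265200 + 42000 + 98800 = 1111500
Σ wᵢ·x = 30500×7 + 5500×14 + 18500×33 + 32000×85 + 35500×67 + 6000×27 + 17000×89 + 28500×52 + 22500×40 + 10000×76
  = 213500 + 77000 + 610500 + 2720000 + 2378500 + 162000 + 1513000 + 1482000 + 900000 + 760000 = 10816500
Ratio = 1111500 / 10816500 = 0.10275967

0.1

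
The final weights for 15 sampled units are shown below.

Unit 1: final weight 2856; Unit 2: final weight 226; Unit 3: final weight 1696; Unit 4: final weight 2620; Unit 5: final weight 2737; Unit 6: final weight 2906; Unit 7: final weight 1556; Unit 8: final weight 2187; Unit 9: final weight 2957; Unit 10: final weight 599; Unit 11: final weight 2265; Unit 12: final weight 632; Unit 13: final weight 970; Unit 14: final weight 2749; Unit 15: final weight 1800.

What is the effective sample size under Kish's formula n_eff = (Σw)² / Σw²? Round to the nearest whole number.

12

Σ wᵢ = 28756
Σ wᵢ² = 67458938
n_eff = 28756² / 67458938 = 826907536 / 67458938 = 12.257939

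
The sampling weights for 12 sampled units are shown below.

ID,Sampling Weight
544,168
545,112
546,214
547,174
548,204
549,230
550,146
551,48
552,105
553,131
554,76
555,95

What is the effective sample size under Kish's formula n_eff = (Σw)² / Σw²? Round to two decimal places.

10.43

Σ wᵢ = 168 + 112 + 214 + 174 + 204 + 230 + 146 + 48 + 105 + 131 + 76 + 95 = 1703
Σ wᵢ² = 277963
n_eff = 1703² / 277963 = 2900209 / 277963 = 10.433795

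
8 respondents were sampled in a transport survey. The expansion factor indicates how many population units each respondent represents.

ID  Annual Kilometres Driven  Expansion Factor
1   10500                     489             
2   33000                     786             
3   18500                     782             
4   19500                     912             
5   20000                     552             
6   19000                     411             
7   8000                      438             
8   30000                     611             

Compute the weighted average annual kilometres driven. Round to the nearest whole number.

20881

Weighted sum = 10500×489 + 33000×786 + 18500×782 + 19500×912 + 20000×552 + 19000×411 + 8000×438 + 30000×611
  = 5134500 + 25938000 + 14467000 + 17784000 + 11040000 + 7809000 + 3504000 + 18330000 = 104006500
Sum of weights = 4981
Weighted mean = 104006500 / 4981 = 20880.646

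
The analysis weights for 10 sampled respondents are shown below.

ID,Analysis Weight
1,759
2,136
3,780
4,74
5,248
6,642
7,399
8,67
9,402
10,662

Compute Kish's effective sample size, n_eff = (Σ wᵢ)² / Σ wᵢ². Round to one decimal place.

Σ wᵢ = 759 + 136 + 780 + 74 + 248 + 642 + 399 + 67 + 402 + 662 = 4169
Σ wᵢ² = 576081 + 18496 + 608400 + 5476 + 61504 + 412164 + 159201 + 4489 + 161604 + 438244 = 2445659
n_eff = 4169² / 2445659 = 17380561 / 2445659 = 7.1066984

7.1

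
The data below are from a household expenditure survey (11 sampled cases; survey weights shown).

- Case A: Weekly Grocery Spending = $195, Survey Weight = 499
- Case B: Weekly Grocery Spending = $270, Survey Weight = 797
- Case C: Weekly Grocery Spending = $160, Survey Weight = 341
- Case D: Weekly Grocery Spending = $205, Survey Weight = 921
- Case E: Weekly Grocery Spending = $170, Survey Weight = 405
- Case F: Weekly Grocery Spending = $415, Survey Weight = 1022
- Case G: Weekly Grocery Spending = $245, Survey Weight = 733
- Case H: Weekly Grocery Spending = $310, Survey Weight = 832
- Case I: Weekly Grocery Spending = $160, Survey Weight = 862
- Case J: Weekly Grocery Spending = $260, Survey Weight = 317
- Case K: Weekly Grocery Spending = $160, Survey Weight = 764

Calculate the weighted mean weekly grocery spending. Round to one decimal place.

Weighted sum = 195×499 + 270×797 + 160×341 + 205×921 + 170×405 + 415×1022 + 245×733 + 310×832 + 160×862 + 260×317 + 160×764
  = 97305 + 215190 + 54560 + 188805 + 68850 + 424130 + 179585 + 257920 + 137920 + 82420 + 122240 = 1828925
Sum of weights = 499 + 797 + 341 + 921 + 405 + 1022 + 733 + 832 + 862 + 317 + 764 = 7493
Weighted mean = 1828925 / 7493 = 244.08448

244.1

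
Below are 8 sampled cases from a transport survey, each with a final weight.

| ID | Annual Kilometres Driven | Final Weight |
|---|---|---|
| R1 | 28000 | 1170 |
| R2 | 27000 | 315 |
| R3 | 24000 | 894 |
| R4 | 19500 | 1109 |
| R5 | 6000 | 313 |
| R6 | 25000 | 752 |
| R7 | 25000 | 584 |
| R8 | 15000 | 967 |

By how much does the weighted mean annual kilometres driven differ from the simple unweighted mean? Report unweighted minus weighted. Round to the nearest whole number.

Unweighted sum = 28000 + 27000 + 24000 + 19500 + 6000 + 25000 + 25000 + 15000 = 169500
Unweighted mean = 169500 / 8 = 21187.5
Weighted sum = 28000×1170 + 27000×315 + 24000×894 + 19500×1109 + 6000×313 + 25000×752 + 25000×584 + 15000×967
  = 32760000 + 8505000 + 21456000 + 21625500 + 1878000 + 18800000 + 14600000 + 14505000 = 134129500
Sum of weights = 6104
Weighted mean = 134129500 / 6104 = 21974.033
Difference (unweighted minus weighted) = -786.53342

-787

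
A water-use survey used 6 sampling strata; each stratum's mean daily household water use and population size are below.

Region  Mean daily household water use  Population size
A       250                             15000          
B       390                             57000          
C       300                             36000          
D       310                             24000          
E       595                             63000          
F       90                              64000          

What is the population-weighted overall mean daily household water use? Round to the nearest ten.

340

Σ Nₕ·x̄ₕ = 250×15000 + 390×57000 + 300×36000 + 310×24000 + 595×63000 + 90×64000
  = 3750000 + 22230000 + 10800000 + 7440000 + 37485000 + 5760000 = 87465000
Σ Nₕ = 15000 + 57000 + 36000 + 24000 + 63000 + 64000 = 259000
Overall mean = 87465000 / 259000 = 337.7027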